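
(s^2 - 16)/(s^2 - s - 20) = (s - 4)/(s - 5)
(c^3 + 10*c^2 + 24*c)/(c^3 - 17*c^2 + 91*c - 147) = c*(c^2 + 10*c + 24)/(c^3 - 17*c^2 + 91*c - 147)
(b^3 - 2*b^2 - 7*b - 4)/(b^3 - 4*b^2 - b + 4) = (b + 1)/(b - 1)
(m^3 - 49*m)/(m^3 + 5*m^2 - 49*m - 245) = m/(m + 5)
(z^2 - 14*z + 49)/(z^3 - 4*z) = (z^2 - 14*z + 49)/(z*(z^2 - 4))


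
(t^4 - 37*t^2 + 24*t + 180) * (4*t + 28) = 4*t^5 + 28*t^4 - 148*t^3 - 940*t^2 + 1392*t + 5040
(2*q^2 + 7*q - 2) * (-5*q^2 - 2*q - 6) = -10*q^4 - 39*q^3 - 16*q^2 - 38*q + 12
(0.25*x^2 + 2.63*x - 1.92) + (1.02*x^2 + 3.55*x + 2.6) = 1.27*x^2 + 6.18*x + 0.68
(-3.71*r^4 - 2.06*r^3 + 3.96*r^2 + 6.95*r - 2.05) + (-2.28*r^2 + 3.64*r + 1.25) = -3.71*r^4 - 2.06*r^3 + 1.68*r^2 + 10.59*r - 0.8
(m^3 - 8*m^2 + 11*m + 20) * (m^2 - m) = m^5 - 9*m^4 + 19*m^3 + 9*m^2 - 20*m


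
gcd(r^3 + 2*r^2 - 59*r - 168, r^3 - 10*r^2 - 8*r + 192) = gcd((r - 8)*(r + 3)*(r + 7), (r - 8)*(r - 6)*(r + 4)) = r - 8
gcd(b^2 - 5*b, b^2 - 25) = b - 5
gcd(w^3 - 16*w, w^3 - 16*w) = w^3 - 16*w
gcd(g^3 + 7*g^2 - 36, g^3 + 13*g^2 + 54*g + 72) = g^2 + 9*g + 18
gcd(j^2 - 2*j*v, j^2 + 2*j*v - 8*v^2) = -j + 2*v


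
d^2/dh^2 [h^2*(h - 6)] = 6*h - 12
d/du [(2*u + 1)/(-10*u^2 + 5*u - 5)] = (4*u^2 + 4*u - 3)/(5*(4*u^4 - 4*u^3 + 5*u^2 - 2*u + 1))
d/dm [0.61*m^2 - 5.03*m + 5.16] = 1.22*m - 5.03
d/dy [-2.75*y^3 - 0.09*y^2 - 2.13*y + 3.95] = -8.25*y^2 - 0.18*y - 2.13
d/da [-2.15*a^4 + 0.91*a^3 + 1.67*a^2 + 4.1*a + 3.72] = -8.6*a^3 + 2.73*a^2 + 3.34*a + 4.1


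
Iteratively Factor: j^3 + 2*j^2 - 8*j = (j - 2)*(j^2 + 4*j) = (j - 2)*(j + 4)*(j)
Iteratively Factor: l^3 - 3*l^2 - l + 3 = (l + 1)*(l^2 - 4*l + 3) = (l - 3)*(l + 1)*(l - 1)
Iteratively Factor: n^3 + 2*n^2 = (n + 2)*(n^2) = n*(n + 2)*(n)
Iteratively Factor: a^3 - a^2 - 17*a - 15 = (a + 1)*(a^2 - 2*a - 15) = (a - 5)*(a + 1)*(a + 3)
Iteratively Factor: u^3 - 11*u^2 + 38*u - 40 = (u - 5)*(u^2 - 6*u + 8) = (u - 5)*(u - 4)*(u - 2)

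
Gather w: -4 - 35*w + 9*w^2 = 9*w^2 - 35*w - 4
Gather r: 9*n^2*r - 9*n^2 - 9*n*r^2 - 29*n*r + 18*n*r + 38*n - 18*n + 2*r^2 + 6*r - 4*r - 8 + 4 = -9*n^2 + 20*n + r^2*(2 - 9*n) + r*(9*n^2 - 11*n + 2) - 4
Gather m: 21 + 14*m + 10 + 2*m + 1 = 16*m + 32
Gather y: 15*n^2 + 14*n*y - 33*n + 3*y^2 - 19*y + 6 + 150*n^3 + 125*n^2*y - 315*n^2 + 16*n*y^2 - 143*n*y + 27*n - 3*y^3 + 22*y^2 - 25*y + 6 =150*n^3 - 300*n^2 - 6*n - 3*y^3 + y^2*(16*n + 25) + y*(125*n^2 - 129*n - 44) + 12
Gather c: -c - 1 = -c - 1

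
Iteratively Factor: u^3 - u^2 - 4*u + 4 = (u - 1)*(u^2 - 4) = (u - 2)*(u - 1)*(u + 2)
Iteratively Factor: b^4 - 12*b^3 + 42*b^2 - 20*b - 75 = (b + 1)*(b^3 - 13*b^2 + 55*b - 75) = (b - 5)*(b + 1)*(b^2 - 8*b + 15) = (b - 5)^2*(b + 1)*(b - 3)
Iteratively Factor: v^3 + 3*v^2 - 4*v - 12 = (v + 3)*(v^2 - 4) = (v - 2)*(v + 3)*(v + 2)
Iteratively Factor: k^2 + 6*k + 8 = (k + 2)*(k + 4)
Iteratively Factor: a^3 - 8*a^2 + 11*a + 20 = (a - 5)*(a^2 - 3*a - 4) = (a - 5)*(a - 4)*(a + 1)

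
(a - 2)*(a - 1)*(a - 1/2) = a^3 - 7*a^2/2 + 7*a/2 - 1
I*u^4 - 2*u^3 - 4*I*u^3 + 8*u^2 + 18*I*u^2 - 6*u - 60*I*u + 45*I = (u - 3)*(u - 3*I)*(u + 5*I)*(I*u - I)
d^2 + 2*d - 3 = (d - 1)*(d + 3)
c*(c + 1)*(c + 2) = c^3 + 3*c^2 + 2*c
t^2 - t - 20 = (t - 5)*(t + 4)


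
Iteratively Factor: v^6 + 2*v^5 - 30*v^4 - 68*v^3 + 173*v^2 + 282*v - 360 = (v + 3)*(v^5 - v^4 - 27*v^3 + 13*v^2 + 134*v - 120) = (v + 3)*(v + 4)*(v^4 - 5*v^3 - 7*v^2 + 41*v - 30) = (v - 5)*(v + 3)*(v + 4)*(v^3 - 7*v + 6) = (v - 5)*(v - 2)*(v + 3)*(v + 4)*(v^2 + 2*v - 3) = (v - 5)*(v - 2)*(v + 3)^2*(v + 4)*(v - 1)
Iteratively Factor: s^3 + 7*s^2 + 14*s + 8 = (s + 4)*(s^2 + 3*s + 2) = (s + 2)*(s + 4)*(s + 1)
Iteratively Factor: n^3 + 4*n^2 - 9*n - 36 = (n - 3)*(n^2 + 7*n + 12) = (n - 3)*(n + 3)*(n + 4)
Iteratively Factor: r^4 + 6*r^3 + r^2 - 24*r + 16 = (r + 4)*(r^3 + 2*r^2 - 7*r + 4) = (r - 1)*(r + 4)*(r^2 + 3*r - 4) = (r - 1)^2*(r + 4)*(r + 4)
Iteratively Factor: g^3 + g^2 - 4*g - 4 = (g + 1)*(g^2 - 4) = (g - 2)*(g + 1)*(g + 2)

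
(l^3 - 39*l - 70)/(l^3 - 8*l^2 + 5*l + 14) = (l^2 + 7*l + 10)/(l^2 - l - 2)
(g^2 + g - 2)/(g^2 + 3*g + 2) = (g - 1)/(g + 1)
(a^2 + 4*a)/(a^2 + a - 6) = a*(a + 4)/(a^2 + a - 6)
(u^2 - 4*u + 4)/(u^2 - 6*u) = (u^2 - 4*u + 4)/(u*(u - 6))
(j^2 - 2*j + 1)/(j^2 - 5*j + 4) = (j - 1)/(j - 4)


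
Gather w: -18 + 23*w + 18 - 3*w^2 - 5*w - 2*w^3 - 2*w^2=-2*w^3 - 5*w^2 + 18*w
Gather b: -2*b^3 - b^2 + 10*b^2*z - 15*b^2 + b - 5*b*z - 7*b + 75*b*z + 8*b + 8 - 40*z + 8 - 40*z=-2*b^3 + b^2*(10*z - 16) + b*(70*z + 2) - 80*z + 16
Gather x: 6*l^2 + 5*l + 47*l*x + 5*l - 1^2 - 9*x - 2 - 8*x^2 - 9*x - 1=6*l^2 + 10*l - 8*x^2 + x*(47*l - 18) - 4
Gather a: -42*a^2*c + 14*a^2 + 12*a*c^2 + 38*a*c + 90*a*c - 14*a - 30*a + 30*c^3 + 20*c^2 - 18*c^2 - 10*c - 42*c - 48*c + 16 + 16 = a^2*(14 - 42*c) + a*(12*c^2 + 128*c - 44) + 30*c^3 + 2*c^2 - 100*c + 32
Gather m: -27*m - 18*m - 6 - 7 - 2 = -45*m - 15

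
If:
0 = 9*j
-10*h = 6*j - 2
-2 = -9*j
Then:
No Solution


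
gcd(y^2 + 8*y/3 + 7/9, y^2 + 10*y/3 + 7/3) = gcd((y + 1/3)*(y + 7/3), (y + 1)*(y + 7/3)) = y + 7/3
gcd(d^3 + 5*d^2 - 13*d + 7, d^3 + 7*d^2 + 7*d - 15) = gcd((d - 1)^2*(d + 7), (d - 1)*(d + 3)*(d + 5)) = d - 1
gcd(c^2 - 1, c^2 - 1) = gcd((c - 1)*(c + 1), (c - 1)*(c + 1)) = c^2 - 1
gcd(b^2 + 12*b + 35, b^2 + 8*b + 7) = b + 7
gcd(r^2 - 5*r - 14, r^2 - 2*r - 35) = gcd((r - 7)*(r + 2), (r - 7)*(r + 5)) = r - 7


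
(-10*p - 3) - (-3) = -10*p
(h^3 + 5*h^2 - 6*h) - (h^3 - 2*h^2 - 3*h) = 7*h^2 - 3*h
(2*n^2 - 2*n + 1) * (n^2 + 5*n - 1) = 2*n^4 + 8*n^3 - 11*n^2 + 7*n - 1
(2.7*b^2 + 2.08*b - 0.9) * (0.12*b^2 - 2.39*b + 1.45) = 0.324*b^4 - 6.2034*b^3 - 1.1642*b^2 + 5.167*b - 1.305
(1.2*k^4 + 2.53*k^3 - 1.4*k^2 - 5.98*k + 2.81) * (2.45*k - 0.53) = 2.94*k^5 + 5.5625*k^4 - 4.7709*k^3 - 13.909*k^2 + 10.0539*k - 1.4893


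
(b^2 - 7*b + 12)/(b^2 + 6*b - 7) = (b^2 - 7*b + 12)/(b^2 + 6*b - 7)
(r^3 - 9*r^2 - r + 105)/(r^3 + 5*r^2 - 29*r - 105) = (r - 7)/(r + 7)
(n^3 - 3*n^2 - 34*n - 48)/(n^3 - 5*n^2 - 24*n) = (n + 2)/n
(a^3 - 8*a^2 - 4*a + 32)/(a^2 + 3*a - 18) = (a^3 - 8*a^2 - 4*a + 32)/(a^2 + 3*a - 18)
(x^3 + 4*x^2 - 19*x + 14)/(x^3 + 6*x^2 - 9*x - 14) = (x - 1)/(x + 1)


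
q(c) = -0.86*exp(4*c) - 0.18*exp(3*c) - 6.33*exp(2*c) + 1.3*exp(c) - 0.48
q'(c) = -3.44*exp(4*c) - 0.54*exp(3*c) - 12.66*exp(2*c) + 1.3*exp(c)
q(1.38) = -321.32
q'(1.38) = -1087.52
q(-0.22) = -3.96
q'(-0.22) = -8.82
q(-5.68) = -0.48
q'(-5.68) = 0.00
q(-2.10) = -0.42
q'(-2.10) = -0.03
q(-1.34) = -0.58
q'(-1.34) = -0.55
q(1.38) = -321.32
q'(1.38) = -1087.52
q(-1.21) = -0.67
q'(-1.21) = -0.78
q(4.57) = -74934780.98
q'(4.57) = -299459521.96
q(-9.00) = -0.48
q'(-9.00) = 0.00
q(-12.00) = -0.48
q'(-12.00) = 0.00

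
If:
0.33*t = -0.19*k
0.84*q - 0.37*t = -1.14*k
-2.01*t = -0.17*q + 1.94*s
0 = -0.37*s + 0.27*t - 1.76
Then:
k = -5.43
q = 8.75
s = -2.47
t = 3.13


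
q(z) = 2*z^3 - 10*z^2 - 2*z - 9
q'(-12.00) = 1102.00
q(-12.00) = -4881.00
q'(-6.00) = 334.00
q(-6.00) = -789.00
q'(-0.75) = 16.38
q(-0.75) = -13.97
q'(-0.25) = 3.38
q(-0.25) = -9.16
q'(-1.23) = 31.68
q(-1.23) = -25.39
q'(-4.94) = 243.22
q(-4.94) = -484.26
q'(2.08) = -17.64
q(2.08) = -38.43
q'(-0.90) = 20.86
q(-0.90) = -16.76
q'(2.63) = -13.10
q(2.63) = -47.05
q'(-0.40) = 6.96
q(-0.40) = -9.93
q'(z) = 6*z^2 - 20*z - 2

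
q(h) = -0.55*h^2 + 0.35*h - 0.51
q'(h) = 0.35 - 1.1*h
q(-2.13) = -3.75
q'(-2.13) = 2.69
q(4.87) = -11.85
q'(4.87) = -5.01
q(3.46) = -5.88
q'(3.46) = -3.46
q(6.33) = -20.33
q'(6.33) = -6.61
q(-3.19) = -7.22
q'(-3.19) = 3.86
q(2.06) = -2.12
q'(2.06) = -1.92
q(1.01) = -0.72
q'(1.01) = -0.76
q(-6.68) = -27.39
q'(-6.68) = 7.70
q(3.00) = -4.41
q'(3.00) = -2.95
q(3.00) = -4.41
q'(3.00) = -2.95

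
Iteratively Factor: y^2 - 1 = (y + 1)*(y - 1)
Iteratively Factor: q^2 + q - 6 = (q + 3)*(q - 2)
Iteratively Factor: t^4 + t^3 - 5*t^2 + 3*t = (t)*(t^3 + t^2 - 5*t + 3) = t*(t + 3)*(t^2 - 2*t + 1) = t*(t - 1)*(t + 3)*(t - 1)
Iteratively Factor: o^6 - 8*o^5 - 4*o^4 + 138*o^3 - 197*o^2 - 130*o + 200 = (o - 2)*(o^5 - 6*o^4 - 16*o^3 + 106*o^2 + 15*o - 100) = (o - 2)*(o + 1)*(o^4 - 7*o^3 - 9*o^2 + 115*o - 100) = (o - 2)*(o + 1)*(o + 4)*(o^3 - 11*o^2 + 35*o - 25) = (o - 5)*(o - 2)*(o + 1)*(o + 4)*(o^2 - 6*o + 5) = (o - 5)^2*(o - 2)*(o + 1)*(o + 4)*(o - 1)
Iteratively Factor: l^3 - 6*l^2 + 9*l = (l - 3)*(l^2 - 3*l) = l*(l - 3)*(l - 3)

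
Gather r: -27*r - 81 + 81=-27*r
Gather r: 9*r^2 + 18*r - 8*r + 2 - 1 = 9*r^2 + 10*r + 1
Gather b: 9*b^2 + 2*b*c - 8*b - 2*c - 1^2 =9*b^2 + b*(2*c - 8) - 2*c - 1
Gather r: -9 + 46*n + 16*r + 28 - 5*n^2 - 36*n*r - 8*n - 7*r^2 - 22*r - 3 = -5*n^2 + 38*n - 7*r^2 + r*(-36*n - 6) + 16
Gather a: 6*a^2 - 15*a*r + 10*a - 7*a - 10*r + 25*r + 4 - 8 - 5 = 6*a^2 + a*(3 - 15*r) + 15*r - 9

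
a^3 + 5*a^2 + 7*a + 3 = (a + 1)^2*(a + 3)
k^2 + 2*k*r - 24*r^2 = (k - 4*r)*(k + 6*r)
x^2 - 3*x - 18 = (x - 6)*(x + 3)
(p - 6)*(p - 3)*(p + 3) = p^3 - 6*p^2 - 9*p + 54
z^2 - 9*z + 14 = (z - 7)*(z - 2)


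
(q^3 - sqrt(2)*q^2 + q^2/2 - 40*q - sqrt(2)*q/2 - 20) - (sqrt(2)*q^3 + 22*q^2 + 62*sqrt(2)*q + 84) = -sqrt(2)*q^3 + q^3 - 43*q^2/2 - sqrt(2)*q^2 - 125*sqrt(2)*q/2 - 40*q - 104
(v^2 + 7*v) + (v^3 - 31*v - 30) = v^3 + v^2 - 24*v - 30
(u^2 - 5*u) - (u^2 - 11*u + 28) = 6*u - 28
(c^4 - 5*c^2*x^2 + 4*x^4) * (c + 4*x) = c^5 + 4*c^4*x - 5*c^3*x^2 - 20*c^2*x^3 + 4*c*x^4 + 16*x^5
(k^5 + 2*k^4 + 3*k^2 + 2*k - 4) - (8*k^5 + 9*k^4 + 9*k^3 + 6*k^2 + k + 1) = -7*k^5 - 7*k^4 - 9*k^3 - 3*k^2 + k - 5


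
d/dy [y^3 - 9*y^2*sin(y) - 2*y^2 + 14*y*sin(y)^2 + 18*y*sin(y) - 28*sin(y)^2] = -9*y^2*cos(y) + 3*y^2 + 14*y*sin(2*y) + 18*sqrt(2)*y*cos(y + pi/4) - 4*y + 18*sin(y) - 28*sin(2*y) - 7*cos(2*y) + 7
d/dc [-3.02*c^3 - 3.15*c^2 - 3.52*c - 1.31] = -9.06*c^2 - 6.3*c - 3.52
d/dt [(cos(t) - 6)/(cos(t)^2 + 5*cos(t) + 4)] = (cos(t)^2 - 12*cos(t) - 34)*sin(t)/(cos(t)^2 + 5*cos(t) + 4)^2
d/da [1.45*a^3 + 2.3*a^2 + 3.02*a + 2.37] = 4.35*a^2 + 4.6*a + 3.02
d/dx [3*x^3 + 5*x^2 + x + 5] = 9*x^2 + 10*x + 1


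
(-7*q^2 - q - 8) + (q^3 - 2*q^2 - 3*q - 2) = q^3 - 9*q^2 - 4*q - 10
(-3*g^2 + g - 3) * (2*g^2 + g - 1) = -6*g^4 - g^3 - 2*g^2 - 4*g + 3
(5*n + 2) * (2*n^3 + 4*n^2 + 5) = 10*n^4 + 24*n^3 + 8*n^2 + 25*n + 10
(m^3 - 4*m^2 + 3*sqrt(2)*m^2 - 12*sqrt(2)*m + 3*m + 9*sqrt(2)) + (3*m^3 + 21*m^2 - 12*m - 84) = 4*m^3 + 3*sqrt(2)*m^2 + 17*m^2 - 12*sqrt(2)*m - 9*m - 84 + 9*sqrt(2)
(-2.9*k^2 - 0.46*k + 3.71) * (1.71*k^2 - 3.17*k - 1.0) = -4.959*k^4 + 8.4064*k^3 + 10.7023*k^2 - 11.3007*k - 3.71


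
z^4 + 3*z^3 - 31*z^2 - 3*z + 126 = (z - 3)^2*(z + 2)*(z + 7)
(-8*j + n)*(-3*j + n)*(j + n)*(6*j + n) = 144*j^4 + 102*j^3*n - 47*j^2*n^2 - 4*j*n^3 + n^4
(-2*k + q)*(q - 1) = -2*k*q + 2*k + q^2 - q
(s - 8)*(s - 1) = s^2 - 9*s + 8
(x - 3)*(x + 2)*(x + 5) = x^3 + 4*x^2 - 11*x - 30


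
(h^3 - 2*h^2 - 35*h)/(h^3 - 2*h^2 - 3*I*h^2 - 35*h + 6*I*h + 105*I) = h/(h - 3*I)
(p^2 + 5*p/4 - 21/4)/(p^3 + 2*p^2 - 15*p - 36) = (p - 7/4)/(p^2 - p - 12)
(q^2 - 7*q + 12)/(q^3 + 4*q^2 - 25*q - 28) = (q - 3)/(q^2 + 8*q + 7)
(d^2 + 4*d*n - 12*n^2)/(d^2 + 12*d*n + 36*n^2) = (d - 2*n)/(d + 6*n)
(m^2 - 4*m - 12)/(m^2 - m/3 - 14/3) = 3*(m - 6)/(3*m - 7)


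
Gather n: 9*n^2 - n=9*n^2 - n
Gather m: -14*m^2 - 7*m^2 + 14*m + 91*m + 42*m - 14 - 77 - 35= -21*m^2 + 147*m - 126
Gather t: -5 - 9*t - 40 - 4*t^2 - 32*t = -4*t^2 - 41*t - 45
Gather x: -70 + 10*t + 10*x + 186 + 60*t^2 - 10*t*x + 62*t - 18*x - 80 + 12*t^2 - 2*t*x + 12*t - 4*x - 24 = 72*t^2 + 84*t + x*(-12*t - 12) + 12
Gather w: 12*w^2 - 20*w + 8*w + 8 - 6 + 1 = 12*w^2 - 12*w + 3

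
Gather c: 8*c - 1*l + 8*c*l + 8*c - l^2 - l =c*(8*l + 16) - l^2 - 2*l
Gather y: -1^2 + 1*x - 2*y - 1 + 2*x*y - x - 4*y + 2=y*(2*x - 6)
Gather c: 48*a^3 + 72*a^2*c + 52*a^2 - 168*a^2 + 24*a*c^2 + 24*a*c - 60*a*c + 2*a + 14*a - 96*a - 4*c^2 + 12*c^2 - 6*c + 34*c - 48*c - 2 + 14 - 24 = 48*a^3 - 116*a^2 - 80*a + c^2*(24*a + 8) + c*(72*a^2 - 36*a - 20) - 12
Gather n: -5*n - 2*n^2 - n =-2*n^2 - 6*n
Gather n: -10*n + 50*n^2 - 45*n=50*n^2 - 55*n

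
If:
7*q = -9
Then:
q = -9/7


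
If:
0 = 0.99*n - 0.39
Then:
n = 0.39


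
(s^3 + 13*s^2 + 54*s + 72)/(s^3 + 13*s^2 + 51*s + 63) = (s^2 + 10*s + 24)/(s^2 + 10*s + 21)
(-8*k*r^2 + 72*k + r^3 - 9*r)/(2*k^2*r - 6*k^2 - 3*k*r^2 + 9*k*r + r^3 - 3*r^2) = (-8*k*r - 24*k + r^2 + 3*r)/(2*k^2 - 3*k*r + r^2)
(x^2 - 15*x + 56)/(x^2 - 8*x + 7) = (x - 8)/(x - 1)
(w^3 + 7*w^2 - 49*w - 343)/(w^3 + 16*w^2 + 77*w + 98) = (w - 7)/(w + 2)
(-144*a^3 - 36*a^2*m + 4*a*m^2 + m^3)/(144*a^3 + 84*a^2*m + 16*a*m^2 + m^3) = (-6*a + m)/(6*a + m)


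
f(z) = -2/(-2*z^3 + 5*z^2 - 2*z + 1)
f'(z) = -2*(6*z^2 - 10*z + 2)/(-2*z^3 + 5*z^2 - 2*z + 1)^2 = 4*(-3*z^2 + 5*z - 1)/(2*z^3 - 5*z^2 + 2*z - 1)^2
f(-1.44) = -0.10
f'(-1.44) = -0.14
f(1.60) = -0.83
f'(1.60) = -0.47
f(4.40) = 0.02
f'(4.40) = -0.02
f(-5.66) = -0.00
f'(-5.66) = -0.00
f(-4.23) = -0.01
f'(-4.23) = -0.00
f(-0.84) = -0.27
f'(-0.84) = -0.54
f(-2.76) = -0.02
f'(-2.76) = -0.02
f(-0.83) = -0.28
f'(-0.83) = -0.55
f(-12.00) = 0.00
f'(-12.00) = 0.00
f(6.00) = 0.01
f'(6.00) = 0.00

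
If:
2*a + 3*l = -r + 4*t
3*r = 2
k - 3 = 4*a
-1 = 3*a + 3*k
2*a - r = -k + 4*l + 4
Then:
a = -2/3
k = 1/3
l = -17/12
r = 2/3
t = -59/48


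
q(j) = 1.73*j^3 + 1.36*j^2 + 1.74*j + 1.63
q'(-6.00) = 172.26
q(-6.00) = -333.53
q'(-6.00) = 172.26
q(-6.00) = -333.53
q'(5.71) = 186.49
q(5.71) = 377.98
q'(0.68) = 5.99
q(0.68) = 3.99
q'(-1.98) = 16.70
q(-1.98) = -9.91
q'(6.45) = 235.20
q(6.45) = 533.65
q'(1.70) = 21.36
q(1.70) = 17.02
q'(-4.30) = 86.01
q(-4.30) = -118.25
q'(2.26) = 34.40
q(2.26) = 32.48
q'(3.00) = 56.61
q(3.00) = 65.80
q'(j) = 5.19*j^2 + 2.72*j + 1.74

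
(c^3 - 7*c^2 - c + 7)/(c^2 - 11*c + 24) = (c^3 - 7*c^2 - c + 7)/(c^2 - 11*c + 24)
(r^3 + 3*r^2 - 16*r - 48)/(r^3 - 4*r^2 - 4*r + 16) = (r^2 + 7*r + 12)/(r^2 - 4)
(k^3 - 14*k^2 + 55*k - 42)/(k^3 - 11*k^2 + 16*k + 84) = (k - 1)/(k + 2)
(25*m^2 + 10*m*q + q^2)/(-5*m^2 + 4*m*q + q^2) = (5*m + q)/(-m + q)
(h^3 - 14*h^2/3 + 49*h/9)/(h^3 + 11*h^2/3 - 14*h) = (h - 7/3)/(h + 6)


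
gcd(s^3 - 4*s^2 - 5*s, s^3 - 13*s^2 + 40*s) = s^2 - 5*s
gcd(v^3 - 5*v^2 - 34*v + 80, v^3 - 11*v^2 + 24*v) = v - 8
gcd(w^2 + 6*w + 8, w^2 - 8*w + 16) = 1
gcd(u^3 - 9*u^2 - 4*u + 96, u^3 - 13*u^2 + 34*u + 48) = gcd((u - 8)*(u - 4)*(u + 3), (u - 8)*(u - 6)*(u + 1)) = u - 8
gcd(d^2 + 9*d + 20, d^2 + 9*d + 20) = d^2 + 9*d + 20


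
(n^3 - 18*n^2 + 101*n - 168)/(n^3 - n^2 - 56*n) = (n^2 - 10*n + 21)/(n*(n + 7))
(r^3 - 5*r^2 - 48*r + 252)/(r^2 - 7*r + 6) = (r^2 + r - 42)/(r - 1)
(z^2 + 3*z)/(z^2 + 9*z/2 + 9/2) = 2*z/(2*z + 3)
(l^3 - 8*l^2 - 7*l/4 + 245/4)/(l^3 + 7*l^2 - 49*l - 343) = (l^2 - l - 35/4)/(l^2 + 14*l + 49)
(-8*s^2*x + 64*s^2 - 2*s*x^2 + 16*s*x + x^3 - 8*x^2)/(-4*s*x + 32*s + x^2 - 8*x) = 2*s + x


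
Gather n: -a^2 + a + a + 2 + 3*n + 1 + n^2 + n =-a^2 + 2*a + n^2 + 4*n + 3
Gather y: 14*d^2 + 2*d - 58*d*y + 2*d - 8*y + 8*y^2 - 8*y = 14*d^2 + 4*d + 8*y^2 + y*(-58*d - 16)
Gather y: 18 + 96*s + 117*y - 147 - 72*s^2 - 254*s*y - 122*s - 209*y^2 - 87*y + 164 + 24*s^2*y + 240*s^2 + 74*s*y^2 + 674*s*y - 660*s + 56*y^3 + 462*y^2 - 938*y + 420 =168*s^2 - 686*s + 56*y^3 + y^2*(74*s + 253) + y*(24*s^2 + 420*s - 908) + 455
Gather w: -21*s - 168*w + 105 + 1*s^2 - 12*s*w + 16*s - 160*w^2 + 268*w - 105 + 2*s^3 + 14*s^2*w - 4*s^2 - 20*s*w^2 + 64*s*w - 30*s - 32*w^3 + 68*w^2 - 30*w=2*s^3 - 3*s^2 - 35*s - 32*w^3 + w^2*(-20*s - 92) + w*(14*s^2 + 52*s + 70)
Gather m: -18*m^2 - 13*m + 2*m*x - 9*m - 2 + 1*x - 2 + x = -18*m^2 + m*(2*x - 22) + 2*x - 4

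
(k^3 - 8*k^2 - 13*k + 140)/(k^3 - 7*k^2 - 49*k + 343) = (k^2 - k - 20)/(k^2 - 49)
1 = 1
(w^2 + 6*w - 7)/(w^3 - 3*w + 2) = (w + 7)/(w^2 + w - 2)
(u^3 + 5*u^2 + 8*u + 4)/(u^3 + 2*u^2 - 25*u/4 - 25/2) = 4*(u^2 + 3*u + 2)/(4*u^2 - 25)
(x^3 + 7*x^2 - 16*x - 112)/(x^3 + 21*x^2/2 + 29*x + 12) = 2*(x^2 + 3*x - 28)/(2*x^2 + 13*x + 6)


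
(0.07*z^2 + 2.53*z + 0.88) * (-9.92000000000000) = -0.6944*z^2 - 25.0976*z - 8.7296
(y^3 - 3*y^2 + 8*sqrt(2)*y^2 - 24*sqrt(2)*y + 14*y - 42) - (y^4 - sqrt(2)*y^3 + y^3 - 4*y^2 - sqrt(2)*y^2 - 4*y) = -y^4 + sqrt(2)*y^3 + y^2 + 9*sqrt(2)*y^2 - 24*sqrt(2)*y + 18*y - 42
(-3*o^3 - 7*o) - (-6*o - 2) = -3*o^3 - o + 2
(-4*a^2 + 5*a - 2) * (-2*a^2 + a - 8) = 8*a^4 - 14*a^3 + 41*a^2 - 42*a + 16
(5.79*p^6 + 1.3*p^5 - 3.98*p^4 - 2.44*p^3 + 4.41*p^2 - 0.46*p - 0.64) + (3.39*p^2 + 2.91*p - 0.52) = 5.79*p^6 + 1.3*p^5 - 3.98*p^4 - 2.44*p^3 + 7.8*p^2 + 2.45*p - 1.16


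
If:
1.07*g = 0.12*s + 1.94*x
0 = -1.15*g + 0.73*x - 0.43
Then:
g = 0.634782608695652*x - 0.373913043478261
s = -10.5065217391304*x - 3.33405797101449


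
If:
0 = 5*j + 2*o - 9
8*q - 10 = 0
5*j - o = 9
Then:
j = 9/5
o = 0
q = 5/4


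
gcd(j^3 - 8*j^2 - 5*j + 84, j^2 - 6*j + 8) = j - 4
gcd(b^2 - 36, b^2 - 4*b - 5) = 1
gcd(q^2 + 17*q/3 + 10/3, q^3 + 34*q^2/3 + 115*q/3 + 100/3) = q + 5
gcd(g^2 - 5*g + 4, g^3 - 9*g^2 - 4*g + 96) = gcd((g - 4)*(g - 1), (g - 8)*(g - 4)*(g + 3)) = g - 4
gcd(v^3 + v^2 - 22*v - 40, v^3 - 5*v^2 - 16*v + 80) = v^2 - v - 20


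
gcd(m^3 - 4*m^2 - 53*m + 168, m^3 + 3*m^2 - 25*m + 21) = m^2 + 4*m - 21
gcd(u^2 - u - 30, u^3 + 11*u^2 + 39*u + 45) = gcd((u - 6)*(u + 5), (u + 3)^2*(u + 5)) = u + 5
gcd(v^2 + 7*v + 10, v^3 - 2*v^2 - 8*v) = v + 2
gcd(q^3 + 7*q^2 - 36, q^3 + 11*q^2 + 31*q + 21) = q + 3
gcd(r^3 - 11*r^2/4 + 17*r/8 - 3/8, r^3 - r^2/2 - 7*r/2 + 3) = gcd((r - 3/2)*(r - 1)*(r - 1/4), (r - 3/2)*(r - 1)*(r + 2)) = r^2 - 5*r/2 + 3/2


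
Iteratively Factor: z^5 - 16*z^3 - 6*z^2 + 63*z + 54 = (z + 1)*(z^4 - z^3 - 15*z^2 + 9*z + 54) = (z - 3)*(z + 1)*(z^3 + 2*z^2 - 9*z - 18) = (z - 3)*(z + 1)*(z + 2)*(z^2 - 9) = (z - 3)*(z + 1)*(z + 2)*(z + 3)*(z - 3)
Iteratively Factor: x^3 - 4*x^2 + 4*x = (x - 2)*(x^2 - 2*x) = (x - 2)^2*(x)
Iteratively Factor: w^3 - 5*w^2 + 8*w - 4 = (w - 2)*(w^2 - 3*w + 2) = (w - 2)*(w - 1)*(w - 2)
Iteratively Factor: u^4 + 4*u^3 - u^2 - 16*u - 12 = (u - 2)*(u^3 + 6*u^2 + 11*u + 6) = (u - 2)*(u + 2)*(u^2 + 4*u + 3) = (u - 2)*(u + 2)*(u + 3)*(u + 1)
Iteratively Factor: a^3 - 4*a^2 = (a)*(a^2 - 4*a) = a^2*(a - 4)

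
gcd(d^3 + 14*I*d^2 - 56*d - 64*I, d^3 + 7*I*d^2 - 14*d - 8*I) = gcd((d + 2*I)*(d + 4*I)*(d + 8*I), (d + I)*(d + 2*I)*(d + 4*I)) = d^2 + 6*I*d - 8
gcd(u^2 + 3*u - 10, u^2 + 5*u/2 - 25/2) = u + 5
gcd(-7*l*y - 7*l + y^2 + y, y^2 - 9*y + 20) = 1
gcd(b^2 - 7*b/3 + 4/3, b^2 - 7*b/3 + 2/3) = 1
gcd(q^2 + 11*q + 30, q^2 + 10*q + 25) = q + 5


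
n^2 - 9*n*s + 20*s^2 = (n - 5*s)*(n - 4*s)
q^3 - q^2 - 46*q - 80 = (q - 8)*(q + 2)*(q + 5)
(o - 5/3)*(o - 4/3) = o^2 - 3*o + 20/9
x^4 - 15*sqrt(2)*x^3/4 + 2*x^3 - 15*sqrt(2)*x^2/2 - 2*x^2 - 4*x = x*(x - 4*sqrt(2))*(sqrt(2)*x/2 + sqrt(2))*(sqrt(2)*x + 1/2)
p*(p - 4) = p^2 - 4*p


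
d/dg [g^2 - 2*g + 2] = 2*g - 2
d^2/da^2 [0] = 0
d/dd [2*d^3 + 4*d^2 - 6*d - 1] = 6*d^2 + 8*d - 6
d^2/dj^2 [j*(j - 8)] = 2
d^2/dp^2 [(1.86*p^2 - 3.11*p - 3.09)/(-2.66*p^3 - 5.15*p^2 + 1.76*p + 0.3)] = (-26.321232*p^6 + 132.030696*p^5 + 465.739932*p^4 + 816.870062*p^3 + 417.469446*p^2 - 124.42194*p + 25.072308)/(18.821096*p^9 + 109.31802*p^8 + 174.290382*p^7 - 14.438605*p^6 - 139.978152*p^5 + 32.41455*p^4 + 11.581624*p^3 - 1.39734*p^2 - 0.4752*p - 0.027)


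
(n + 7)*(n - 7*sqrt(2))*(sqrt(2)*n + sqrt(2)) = sqrt(2)*n^3 - 14*n^2 + 8*sqrt(2)*n^2 - 112*n + 7*sqrt(2)*n - 98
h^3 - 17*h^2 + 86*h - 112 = (h - 8)*(h - 7)*(h - 2)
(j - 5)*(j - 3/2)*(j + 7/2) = j^3 - 3*j^2 - 61*j/4 + 105/4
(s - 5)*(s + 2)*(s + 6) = s^3 + 3*s^2 - 28*s - 60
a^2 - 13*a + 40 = (a - 8)*(a - 5)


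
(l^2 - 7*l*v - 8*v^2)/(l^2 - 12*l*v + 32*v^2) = (-l - v)/(-l + 4*v)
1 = 1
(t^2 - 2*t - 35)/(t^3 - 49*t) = (t + 5)/(t*(t + 7))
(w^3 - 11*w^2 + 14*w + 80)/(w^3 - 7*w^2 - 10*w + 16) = (w - 5)/(w - 1)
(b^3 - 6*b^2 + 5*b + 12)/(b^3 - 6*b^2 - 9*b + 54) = (b^2 - 3*b - 4)/(b^2 - 3*b - 18)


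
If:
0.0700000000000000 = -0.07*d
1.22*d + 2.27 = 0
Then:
No Solution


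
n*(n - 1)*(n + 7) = n^3 + 6*n^2 - 7*n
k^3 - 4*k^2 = k^2*(k - 4)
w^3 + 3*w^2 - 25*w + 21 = (w - 3)*(w - 1)*(w + 7)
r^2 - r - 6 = (r - 3)*(r + 2)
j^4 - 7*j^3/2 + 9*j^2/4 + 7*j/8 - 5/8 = (j - 5/2)*(j - 1)*(j - 1/2)*(j + 1/2)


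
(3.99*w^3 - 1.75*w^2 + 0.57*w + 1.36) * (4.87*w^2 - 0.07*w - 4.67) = 19.4313*w^5 - 8.8018*w^4 - 15.7349*w^3 + 14.7558*w^2 - 2.7571*w - 6.3512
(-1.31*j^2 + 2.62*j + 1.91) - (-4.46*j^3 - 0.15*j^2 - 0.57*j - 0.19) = 4.46*j^3 - 1.16*j^2 + 3.19*j + 2.1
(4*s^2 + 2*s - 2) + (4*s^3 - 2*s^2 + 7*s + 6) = 4*s^3 + 2*s^2 + 9*s + 4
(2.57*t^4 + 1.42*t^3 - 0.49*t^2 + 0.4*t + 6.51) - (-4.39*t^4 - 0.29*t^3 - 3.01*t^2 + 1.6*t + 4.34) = 6.96*t^4 + 1.71*t^3 + 2.52*t^2 - 1.2*t + 2.17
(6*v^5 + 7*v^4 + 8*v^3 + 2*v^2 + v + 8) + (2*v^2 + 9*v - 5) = 6*v^5 + 7*v^4 + 8*v^3 + 4*v^2 + 10*v + 3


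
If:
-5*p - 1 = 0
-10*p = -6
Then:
No Solution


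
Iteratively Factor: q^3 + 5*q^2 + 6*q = (q)*(q^2 + 5*q + 6) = q*(q + 3)*(q + 2)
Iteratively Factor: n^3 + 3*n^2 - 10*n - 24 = (n - 3)*(n^2 + 6*n + 8) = (n - 3)*(n + 2)*(n + 4)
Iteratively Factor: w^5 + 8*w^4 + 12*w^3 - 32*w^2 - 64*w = (w)*(w^4 + 8*w^3 + 12*w^2 - 32*w - 64) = w*(w + 2)*(w^3 + 6*w^2 - 32) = w*(w + 2)*(w + 4)*(w^2 + 2*w - 8) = w*(w + 2)*(w + 4)^2*(w - 2)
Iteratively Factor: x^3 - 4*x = (x - 2)*(x^2 + 2*x) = x*(x - 2)*(x + 2)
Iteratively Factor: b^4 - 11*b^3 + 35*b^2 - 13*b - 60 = (b - 4)*(b^3 - 7*b^2 + 7*b + 15) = (b - 5)*(b - 4)*(b^2 - 2*b - 3) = (b - 5)*(b - 4)*(b - 3)*(b + 1)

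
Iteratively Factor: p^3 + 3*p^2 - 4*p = (p - 1)*(p^2 + 4*p) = (p - 1)*(p + 4)*(p)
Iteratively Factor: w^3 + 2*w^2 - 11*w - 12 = (w - 3)*(w^2 + 5*w + 4) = (w - 3)*(w + 1)*(w + 4)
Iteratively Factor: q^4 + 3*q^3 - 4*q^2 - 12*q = (q + 2)*(q^3 + q^2 - 6*q) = (q + 2)*(q + 3)*(q^2 - 2*q) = q*(q + 2)*(q + 3)*(q - 2)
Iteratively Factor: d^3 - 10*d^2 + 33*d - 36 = (d - 4)*(d^2 - 6*d + 9) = (d - 4)*(d - 3)*(d - 3)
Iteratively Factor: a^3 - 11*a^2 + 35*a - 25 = (a - 1)*(a^2 - 10*a + 25) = (a - 5)*(a - 1)*(a - 5)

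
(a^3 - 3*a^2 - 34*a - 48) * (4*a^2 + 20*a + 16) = 4*a^5 + 8*a^4 - 180*a^3 - 920*a^2 - 1504*a - 768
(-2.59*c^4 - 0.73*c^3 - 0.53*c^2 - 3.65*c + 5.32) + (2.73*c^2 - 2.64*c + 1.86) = -2.59*c^4 - 0.73*c^3 + 2.2*c^2 - 6.29*c + 7.18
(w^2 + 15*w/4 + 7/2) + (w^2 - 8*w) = 2*w^2 - 17*w/4 + 7/2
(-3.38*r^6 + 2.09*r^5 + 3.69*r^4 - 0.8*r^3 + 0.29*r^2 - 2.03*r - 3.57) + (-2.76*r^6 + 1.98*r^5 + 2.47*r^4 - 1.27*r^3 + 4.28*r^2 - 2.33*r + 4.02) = -6.14*r^6 + 4.07*r^5 + 6.16*r^4 - 2.07*r^3 + 4.57*r^2 - 4.36*r + 0.45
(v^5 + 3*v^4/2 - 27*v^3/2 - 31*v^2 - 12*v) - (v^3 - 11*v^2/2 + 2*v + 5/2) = v^5 + 3*v^4/2 - 29*v^3/2 - 51*v^2/2 - 14*v - 5/2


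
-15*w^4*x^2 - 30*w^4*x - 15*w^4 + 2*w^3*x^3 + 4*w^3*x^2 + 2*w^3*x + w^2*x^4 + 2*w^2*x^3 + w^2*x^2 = (-3*w + x)*(5*w + x)*(w*x + w)^2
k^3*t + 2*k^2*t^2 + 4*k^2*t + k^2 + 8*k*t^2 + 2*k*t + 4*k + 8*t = (k + 4)*(k + 2*t)*(k*t + 1)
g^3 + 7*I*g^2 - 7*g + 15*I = (g - I)*(g + 3*I)*(g + 5*I)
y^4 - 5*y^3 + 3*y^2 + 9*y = y*(y - 3)^2*(y + 1)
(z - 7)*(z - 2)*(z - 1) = z^3 - 10*z^2 + 23*z - 14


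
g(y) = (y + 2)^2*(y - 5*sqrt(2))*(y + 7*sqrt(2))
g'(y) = (y + 2)^2*(y - 5*sqrt(2)) + (y + 2)^2*(y + 7*sqrt(2)) + (y - 5*sqrt(2))*(y + 7*sqrt(2))*(2*y + 4) = 4*y^3 + 6*sqrt(2)*y^2 + 12*y^2 - 132*y + 16*sqrt(2)*y - 280 + 8*sqrt(2)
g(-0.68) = -124.51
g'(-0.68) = -186.10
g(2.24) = -1054.33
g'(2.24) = -365.94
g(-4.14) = -295.71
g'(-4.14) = 251.39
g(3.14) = -1354.25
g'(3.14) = -286.30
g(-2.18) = -2.31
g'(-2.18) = 25.66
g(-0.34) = -195.22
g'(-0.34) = -229.29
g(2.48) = -1140.70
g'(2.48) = -352.93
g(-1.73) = -5.24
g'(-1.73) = -38.87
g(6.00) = -1089.88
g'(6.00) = 676.55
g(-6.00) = -815.53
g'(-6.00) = 261.02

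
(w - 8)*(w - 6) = w^2 - 14*w + 48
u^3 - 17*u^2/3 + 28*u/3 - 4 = (u - 3)*(u - 2)*(u - 2/3)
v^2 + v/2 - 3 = (v - 3/2)*(v + 2)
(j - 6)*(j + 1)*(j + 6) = j^3 + j^2 - 36*j - 36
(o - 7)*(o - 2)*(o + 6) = o^3 - 3*o^2 - 40*o + 84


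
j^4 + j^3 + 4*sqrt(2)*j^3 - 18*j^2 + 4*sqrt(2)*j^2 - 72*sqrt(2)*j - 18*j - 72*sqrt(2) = (j + 1)*(j - 3*sqrt(2))*(j + 3*sqrt(2))*(j + 4*sqrt(2))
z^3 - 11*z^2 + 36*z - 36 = (z - 6)*(z - 3)*(z - 2)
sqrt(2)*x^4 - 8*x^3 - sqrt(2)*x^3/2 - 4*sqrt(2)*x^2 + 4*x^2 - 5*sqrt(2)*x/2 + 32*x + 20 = (x - 5/2)*(x + 1)*(x - 4*sqrt(2))*(sqrt(2)*x + sqrt(2))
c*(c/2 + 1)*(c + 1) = c^3/2 + 3*c^2/2 + c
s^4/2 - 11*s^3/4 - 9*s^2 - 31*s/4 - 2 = (s/2 + 1/2)*(s - 8)*(s + 1/2)*(s + 1)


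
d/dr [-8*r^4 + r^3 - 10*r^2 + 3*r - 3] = -32*r^3 + 3*r^2 - 20*r + 3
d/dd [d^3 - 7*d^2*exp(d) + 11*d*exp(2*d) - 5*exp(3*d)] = -7*d^2*exp(d) + 3*d^2 + 22*d*exp(2*d) - 14*d*exp(d) - 15*exp(3*d) + 11*exp(2*d)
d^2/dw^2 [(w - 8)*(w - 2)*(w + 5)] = 6*w - 10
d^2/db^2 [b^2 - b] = 2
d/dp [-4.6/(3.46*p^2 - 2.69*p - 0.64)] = (31.832*p - 12.374)/(-3.46*p^2 + 2.69*p + 0.64)^2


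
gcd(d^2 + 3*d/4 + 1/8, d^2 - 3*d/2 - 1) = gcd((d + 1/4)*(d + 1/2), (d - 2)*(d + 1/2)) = d + 1/2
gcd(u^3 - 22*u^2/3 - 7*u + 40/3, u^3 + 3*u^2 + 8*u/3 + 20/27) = u + 5/3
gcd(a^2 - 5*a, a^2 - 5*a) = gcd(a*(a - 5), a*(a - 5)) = a^2 - 5*a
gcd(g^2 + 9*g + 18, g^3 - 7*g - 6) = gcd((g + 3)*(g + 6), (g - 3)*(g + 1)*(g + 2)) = 1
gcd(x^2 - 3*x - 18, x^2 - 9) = x + 3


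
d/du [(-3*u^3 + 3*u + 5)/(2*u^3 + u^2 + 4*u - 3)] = (-3*u^4 - 36*u^3 - 6*u^2 - 10*u - 29)/(4*u^6 + 4*u^5 + 17*u^4 - 4*u^3 + 10*u^2 - 24*u + 9)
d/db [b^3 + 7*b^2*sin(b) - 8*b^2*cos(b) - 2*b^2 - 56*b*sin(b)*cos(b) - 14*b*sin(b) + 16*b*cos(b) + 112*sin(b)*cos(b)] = 8*b^2*sin(b) + 7*b^2*cos(b) + 3*b^2 - 2*b*sin(b) - 30*b*cos(b) - 56*b*cos(2*b) - 4*b - 14*sin(b) - 28*sin(2*b) + 16*cos(b) + 112*cos(2*b)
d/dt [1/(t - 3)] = -1/(t - 3)^2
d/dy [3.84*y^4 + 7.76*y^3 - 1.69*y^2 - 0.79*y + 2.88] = 15.36*y^3 + 23.28*y^2 - 3.38*y - 0.79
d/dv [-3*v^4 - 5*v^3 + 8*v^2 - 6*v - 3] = -12*v^3 - 15*v^2 + 16*v - 6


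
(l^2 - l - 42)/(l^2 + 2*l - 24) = (l - 7)/(l - 4)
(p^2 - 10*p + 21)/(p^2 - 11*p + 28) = (p - 3)/(p - 4)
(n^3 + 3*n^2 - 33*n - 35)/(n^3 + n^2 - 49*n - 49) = (n - 5)/(n - 7)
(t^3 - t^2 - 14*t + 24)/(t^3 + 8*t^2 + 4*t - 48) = (t - 3)/(t + 6)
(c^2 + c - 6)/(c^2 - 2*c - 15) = (c - 2)/(c - 5)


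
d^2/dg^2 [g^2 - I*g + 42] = 2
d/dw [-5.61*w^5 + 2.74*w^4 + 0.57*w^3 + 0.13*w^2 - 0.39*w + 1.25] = -28.05*w^4 + 10.96*w^3 + 1.71*w^2 + 0.26*w - 0.39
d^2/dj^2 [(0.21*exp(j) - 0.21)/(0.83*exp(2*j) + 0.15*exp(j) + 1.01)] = (0.144669*exp(4*j) - 0.604821*exp(3*j) - 1.134693*exp(2*j) + 0.667632*exp(j) + 0.246036)*exp(j)/(0.571787*exp(6*j) + 0.310005*exp(5*j) + 2.143392*exp(4*j) + 0.757845*exp(3*j) + 2.608224*exp(2*j) + 0.459045*exp(j) + 1.030301)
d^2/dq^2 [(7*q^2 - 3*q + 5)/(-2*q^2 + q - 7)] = 2*(-2*q^3 + 234*q^2 - 96*q - 257)/(8*q^6 - 12*q^5 + 90*q^4 - 85*q^3 + 315*q^2 - 147*q + 343)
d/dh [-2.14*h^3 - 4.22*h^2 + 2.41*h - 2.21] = -6.42*h^2 - 8.44*h + 2.41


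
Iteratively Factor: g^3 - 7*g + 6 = (g - 1)*(g^2 + g - 6) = (g - 2)*(g - 1)*(g + 3)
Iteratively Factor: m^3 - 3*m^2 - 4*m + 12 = (m + 2)*(m^2 - 5*m + 6) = (m - 2)*(m + 2)*(m - 3)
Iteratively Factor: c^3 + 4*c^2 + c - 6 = (c + 2)*(c^2 + 2*c - 3) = (c - 1)*(c + 2)*(c + 3)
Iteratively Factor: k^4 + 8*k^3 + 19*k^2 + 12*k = (k + 4)*(k^3 + 4*k^2 + 3*k) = (k + 1)*(k + 4)*(k^2 + 3*k) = k*(k + 1)*(k + 4)*(k + 3)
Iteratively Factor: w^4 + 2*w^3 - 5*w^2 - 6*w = (w + 1)*(w^3 + w^2 - 6*w) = (w - 2)*(w + 1)*(w^2 + 3*w) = (w - 2)*(w + 1)*(w + 3)*(w)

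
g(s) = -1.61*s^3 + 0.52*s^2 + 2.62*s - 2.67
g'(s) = -4.83*s^2 + 1.04*s + 2.62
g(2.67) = -22.61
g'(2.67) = -29.04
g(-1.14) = -2.60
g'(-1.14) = -4.84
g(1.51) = -3.07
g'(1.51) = -6.82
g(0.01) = -2.64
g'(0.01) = 2.63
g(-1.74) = 2.83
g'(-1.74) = -13.81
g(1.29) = -1.88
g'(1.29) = -4.08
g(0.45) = -1.53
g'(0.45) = 2.11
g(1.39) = -2.35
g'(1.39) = -5.27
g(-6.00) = 348.09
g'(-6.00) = -177.50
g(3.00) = -33.60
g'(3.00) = -37.73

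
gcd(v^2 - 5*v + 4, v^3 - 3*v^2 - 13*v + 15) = v - 1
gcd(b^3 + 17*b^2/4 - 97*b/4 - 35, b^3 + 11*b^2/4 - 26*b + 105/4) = b + 7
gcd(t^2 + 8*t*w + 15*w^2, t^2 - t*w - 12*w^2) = t + 3*w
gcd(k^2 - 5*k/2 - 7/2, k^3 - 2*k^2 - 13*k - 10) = k + 1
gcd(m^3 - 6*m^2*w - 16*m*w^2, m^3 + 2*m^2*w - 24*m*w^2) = m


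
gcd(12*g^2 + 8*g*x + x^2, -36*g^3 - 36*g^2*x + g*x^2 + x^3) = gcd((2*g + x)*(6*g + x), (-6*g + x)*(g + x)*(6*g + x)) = 6*g + x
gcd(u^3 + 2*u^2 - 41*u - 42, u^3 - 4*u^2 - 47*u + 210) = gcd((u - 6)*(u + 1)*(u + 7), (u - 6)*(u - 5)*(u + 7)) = u^2 + u - 42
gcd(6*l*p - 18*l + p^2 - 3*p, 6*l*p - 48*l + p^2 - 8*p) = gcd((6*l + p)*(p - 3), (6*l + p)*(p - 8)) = 6*l + p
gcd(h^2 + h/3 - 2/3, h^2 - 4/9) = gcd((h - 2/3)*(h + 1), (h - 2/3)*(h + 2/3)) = h - 2/3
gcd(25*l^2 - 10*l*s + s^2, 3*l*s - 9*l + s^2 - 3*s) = 1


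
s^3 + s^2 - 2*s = s*(s - 1)*(s + 2)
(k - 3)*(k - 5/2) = k^2 - 11*k/2 + 15/2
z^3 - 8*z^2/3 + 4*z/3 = z*(z - 2)*(z - 2/3)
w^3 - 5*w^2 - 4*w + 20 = (w - 5)*(w - 2)*(w + 2)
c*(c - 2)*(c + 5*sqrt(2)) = c^3 - 2*c^2 + 5*sqrt(2)*c^2 - 10*sqrt(2)*c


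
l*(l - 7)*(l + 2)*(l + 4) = l^4 - l^3 - 34*l^2 - 56*l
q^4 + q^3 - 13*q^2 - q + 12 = (q - 3)*(q - 1)*(q + 1)*(q + 4)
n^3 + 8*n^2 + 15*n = n*(n + 3)*(n + 5)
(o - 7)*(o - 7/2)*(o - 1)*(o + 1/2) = o^4 - 11*o^3 + 117*o^2/4 - 7*o - 49/4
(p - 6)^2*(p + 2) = p^3 - 10*p^2 + 12*p + 72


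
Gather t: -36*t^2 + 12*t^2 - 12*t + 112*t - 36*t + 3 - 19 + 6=-24*t^2 + 64*t - 10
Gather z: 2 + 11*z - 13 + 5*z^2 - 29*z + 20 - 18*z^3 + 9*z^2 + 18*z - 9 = -18*z^3 + 14*z^2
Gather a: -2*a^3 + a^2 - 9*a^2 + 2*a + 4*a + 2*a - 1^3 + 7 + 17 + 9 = -2*a^3 - 8*a^2 + 8*a + 32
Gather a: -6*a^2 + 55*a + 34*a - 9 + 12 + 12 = -6*a^2 + 89*a + 15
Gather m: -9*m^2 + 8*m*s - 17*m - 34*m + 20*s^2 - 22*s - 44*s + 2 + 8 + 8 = -9*m^2 + m*(8*s - 51) + 20*s^2 - 66*s + 18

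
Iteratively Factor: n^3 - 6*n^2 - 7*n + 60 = (n - 5)*(n^2 - n - 12) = (n - 5)*(n + 3)*(n - 4)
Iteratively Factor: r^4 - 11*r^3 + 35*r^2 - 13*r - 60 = (r - 5)*(r^3 - 6*r^2 + 5*r + 12) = (r - 5)*(r - 3)*(r^2 - 3*r - 4) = (r - 5)*(r - 4)*(r - 3)*(r + 1)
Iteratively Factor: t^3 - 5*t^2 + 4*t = (t - 4)*(t^2 - t) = t*(t - 4)*(t - 1)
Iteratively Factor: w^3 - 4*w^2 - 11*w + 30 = (w - 5)*(w^2 + w - 6) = (w - 5)*(w + 3)*(w - 2)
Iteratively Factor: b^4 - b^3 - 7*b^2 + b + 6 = (b - 1)*(b^3 - 7*b - 6) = (b - 3)*(b - 1)*(b^2 + 3*b + 2) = (b - 3)*(b - 1)*(b + 1)*(b + 2)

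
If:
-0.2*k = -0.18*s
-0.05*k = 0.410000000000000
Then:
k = -8.20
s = -9.11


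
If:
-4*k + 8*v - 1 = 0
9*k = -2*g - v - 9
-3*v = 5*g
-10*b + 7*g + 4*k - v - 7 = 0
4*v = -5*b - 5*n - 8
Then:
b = -1613/1780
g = 81/356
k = -359/356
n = -139/356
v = -135/356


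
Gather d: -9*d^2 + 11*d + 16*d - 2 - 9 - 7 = -9*d^2 + 27*d - 18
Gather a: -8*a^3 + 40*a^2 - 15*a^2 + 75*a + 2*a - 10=-8*a^3 + 25*a^2 + 77*a - 10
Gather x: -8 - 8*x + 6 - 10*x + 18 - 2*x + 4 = 20 - 20*x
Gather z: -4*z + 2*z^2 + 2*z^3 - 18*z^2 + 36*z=2*z^3 - 16*z^2 + 32*z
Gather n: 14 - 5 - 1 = 8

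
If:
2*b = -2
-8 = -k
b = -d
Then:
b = -1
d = 1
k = 8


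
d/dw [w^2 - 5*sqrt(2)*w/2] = 2*w - 5*sqrt(2)/2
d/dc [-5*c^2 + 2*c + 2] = 2 - 10*c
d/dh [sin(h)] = cos(h)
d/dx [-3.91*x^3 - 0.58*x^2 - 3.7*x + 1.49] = -11.73*x^2 - 1.16*x - 3.7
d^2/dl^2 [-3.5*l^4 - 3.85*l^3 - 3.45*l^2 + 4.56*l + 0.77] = -42.0*l^2 - 23.1*l - 6.9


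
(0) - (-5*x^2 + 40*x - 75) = 5*x^2 - 40*x + 75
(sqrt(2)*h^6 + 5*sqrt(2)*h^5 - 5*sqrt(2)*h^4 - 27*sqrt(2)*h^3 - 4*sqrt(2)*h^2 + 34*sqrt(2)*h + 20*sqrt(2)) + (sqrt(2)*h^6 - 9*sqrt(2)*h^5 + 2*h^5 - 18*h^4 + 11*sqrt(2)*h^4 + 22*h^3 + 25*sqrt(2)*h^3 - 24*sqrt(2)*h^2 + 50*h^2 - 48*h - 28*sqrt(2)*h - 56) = 2*sqrt(2)*h^6 - 4*sqrt(2)*h^5 + 2*h^5 - 18*h^4 + 6*sqrt(2)*h^4 - 2*sqrt(2)*h^3 + 22*h^3 - 28*sqrt(2)*h^2 + 50*h^2 - 48*h + 6*sqrt(2)*h - 56 + 20*sqrt(2)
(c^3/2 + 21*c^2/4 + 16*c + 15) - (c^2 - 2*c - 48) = c^3/2 + 17*c^2/4 + 18*c + 63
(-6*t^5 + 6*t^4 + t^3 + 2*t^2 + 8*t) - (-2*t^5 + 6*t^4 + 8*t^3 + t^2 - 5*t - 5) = -4*t^5 - 7*t^3 + t^2 + 13*t + 5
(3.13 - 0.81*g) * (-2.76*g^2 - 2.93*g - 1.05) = 2.2356*g^3 - 6.2655*g^2 - 8.3204*g - 3.2865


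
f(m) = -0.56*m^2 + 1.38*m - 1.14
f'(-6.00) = 8.10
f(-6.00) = -29.58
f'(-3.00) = 4.74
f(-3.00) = -10.32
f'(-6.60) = 8.77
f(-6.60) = -34.64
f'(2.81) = -1.77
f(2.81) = -1.68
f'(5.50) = -4.78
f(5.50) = -10.49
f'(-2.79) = 4.50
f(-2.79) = -9.35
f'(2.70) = -1.64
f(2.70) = -1.50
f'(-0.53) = 1.97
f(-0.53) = -2.03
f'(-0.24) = 1.65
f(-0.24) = -1.50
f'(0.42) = 0.91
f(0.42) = -0.66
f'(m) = 1.38 - 1.12*m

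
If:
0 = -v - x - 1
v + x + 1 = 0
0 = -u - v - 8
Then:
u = x - 7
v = -x - 1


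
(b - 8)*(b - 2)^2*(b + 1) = b^4 - 11*b^3 + 24*b^2 + 4*b - 32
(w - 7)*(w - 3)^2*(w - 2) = w^4 - 15*w^3 + 77*w^2 - 165*w + 126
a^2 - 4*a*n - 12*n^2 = (a - 6*n)*(a + 2*n)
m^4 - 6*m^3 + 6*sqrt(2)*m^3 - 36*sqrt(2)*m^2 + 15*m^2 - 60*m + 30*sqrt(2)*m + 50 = (m - 5)*(m - 1)*(m + sqrt(2))*(m + 5*sqrt(2))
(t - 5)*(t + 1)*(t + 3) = t^3 - t^2 - 17*t - 15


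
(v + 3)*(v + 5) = v^2 + 8*v + 15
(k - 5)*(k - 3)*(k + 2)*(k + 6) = k^4 - 37*k^2 + 24*k + 180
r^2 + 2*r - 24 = (r - 4)*(r + 6)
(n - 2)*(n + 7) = n^2 + 5*n - 14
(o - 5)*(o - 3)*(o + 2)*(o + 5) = o^4 - o^3 - 31*o^2 + 25*o + 150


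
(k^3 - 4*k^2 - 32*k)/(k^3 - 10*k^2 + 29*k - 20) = k*(k^2 - 4*k - 32)/(k^3 - 10*k^2 + 29*k - 20)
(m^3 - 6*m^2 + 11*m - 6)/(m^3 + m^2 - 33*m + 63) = (m^2 - 3*m + 2)/(m^2 + 4*m - 21)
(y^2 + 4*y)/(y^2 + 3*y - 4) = y/(y - 1)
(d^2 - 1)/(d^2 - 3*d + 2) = (d + 1)/(d - 2)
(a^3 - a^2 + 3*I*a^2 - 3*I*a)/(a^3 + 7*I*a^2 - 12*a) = (a - 1)/(a + 4*I)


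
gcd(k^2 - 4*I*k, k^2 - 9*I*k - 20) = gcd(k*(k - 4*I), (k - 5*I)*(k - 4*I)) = k - 4*I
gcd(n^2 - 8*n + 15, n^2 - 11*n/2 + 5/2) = n - 5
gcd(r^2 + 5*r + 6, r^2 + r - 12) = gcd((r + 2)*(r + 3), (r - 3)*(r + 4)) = 1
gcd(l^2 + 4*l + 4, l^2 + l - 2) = l + 2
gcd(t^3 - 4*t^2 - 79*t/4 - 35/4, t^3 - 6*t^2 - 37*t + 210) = t - 7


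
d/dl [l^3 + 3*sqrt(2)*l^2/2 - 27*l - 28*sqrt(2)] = 3*l^2 + 3*sqrt(2)*l - 27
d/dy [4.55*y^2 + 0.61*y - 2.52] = 9.1*y + 0.61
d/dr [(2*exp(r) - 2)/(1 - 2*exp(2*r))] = 2*(-4*(1 - exp(r))*exp(r) - 2*exp(2*r) + 1)*exp(r)/(2*exp(2*r) - 1)^2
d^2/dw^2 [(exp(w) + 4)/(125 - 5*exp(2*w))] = (8*(exp(w) + 2)*(exp(2*w) - 25)*exp(w) - 8*(exp(w) + 4)*exp(3*w) - (exp(2*w) - 25)^2)*exp(w)/(5*(exp(2*w) - 25)^3)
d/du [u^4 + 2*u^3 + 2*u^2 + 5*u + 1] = 4*u^3 + 6*u^2 + 4*u + 5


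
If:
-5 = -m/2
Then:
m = 10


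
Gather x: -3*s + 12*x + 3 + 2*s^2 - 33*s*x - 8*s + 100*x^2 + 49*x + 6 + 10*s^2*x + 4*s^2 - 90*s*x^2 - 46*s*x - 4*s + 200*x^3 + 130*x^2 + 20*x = 6*s^2 - 15*s + 200*x^3 + x^2*(230 - 90*s) + x*(10*s^2 - 79*s + 81) + 9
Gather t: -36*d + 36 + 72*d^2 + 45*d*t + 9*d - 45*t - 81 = 72*d^2 - 27*d + t*(45*d - 45) - 45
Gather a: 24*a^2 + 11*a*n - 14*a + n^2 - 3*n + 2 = 24*a^2 + a*(11*n - 14) + n^2 - 3*n + 2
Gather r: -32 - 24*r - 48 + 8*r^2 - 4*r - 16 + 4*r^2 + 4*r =12*r^2 - 24*r - 96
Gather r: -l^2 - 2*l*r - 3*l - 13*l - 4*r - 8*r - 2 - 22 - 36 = -l^2 - 16*l + r*(-2*l - 12) - 60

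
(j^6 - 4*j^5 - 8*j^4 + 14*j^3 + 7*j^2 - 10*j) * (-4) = -4*j^6 + 16*j^5 + 32*j^4 - 56*j^3 - 28*j^2 + 40*j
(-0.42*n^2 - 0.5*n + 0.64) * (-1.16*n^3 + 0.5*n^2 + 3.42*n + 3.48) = 0.4872*n^5 + 0.37*n^4 - 2.4288*n^3 - 2.8516*n^2 + 0.4488*n + 2.2272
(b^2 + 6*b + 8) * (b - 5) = b^3 + b^2 - 22*b - 40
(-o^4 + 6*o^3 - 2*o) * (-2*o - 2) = 2*o^5 - 10*o^4 - 12*o^3 + 4*o^2 + 4*o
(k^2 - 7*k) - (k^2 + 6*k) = -13*k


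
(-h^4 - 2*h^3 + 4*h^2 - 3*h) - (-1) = -h^4 - 2*h^3 + 4*h^2 - 3*h + 1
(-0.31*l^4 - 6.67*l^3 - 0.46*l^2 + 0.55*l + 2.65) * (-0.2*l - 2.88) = 0.062*l^5 + 2.2268*l^4 + 19.3016*l^3 + 1.2148*l^2 - 2.114*l - 7.632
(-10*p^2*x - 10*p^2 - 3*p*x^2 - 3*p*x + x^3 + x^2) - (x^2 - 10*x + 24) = -10*p^2*x - 10*p^2 - 3*p*x^2 - 3*p*x + x^3 + 10*x - 24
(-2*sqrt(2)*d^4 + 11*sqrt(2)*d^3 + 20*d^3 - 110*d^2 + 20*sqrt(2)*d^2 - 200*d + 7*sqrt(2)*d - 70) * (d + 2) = -2*sqrt(2)*d^5 + 7*sqrt(2)*d^4 + 20*d^4 - 70*d^3 + 42*sqrt(2)*d^3 - 420*d^2 + 47*sqrt(2)*d^2 - 470*d + 14*sqrt(2)*d - 140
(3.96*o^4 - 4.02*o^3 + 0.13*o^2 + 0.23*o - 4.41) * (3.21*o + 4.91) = 12.7116*o^5 + 6.5394*o^4 - 19.3209*o^3 + 1.3766*o^2 - 13.0268*o - 21.6531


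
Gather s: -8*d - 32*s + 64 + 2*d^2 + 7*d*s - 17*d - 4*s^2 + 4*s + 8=2*d^2 - 25*d - 4*s^2 + s*(7*d - 28) + 72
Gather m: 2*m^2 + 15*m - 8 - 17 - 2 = 2*m^2 + 15*m - 27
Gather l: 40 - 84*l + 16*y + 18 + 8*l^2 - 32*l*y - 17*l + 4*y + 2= 8*l^2 + l*(-32*y - 101) + 20*y + 60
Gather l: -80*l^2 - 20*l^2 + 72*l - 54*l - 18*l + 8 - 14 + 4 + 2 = -100*l^2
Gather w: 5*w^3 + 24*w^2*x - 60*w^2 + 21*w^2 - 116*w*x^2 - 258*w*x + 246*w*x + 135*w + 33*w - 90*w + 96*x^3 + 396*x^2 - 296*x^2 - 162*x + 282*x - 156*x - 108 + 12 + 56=5*w^3 + w^2*(24*x - 39) + w*(-116*x^2 - 12*x + 78) + 96*x^3 + 100*x^2 - 36*x - 40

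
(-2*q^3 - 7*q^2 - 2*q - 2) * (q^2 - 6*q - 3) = -2*q^5 + 5*q^4 + 46*q^3 + 31*q^2 + 18*q + 6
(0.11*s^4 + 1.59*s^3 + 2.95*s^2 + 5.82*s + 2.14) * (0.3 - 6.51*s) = -0.7161*s^5 - 10.3179*s^4 - 18.7275*s^3 - 37.0032*s^2 - 12.1854*s + 0.642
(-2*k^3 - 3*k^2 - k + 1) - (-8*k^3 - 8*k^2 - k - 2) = 6*k^3 + 5*k^2 + 3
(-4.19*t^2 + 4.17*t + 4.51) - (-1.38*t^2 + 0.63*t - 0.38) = -2.81*t^2 + 3.54*t + 4.89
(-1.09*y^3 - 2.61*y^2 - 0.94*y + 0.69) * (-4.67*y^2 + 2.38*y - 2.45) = 5.0903*y^5 + 9.5945*y^4 + 0.8485*y^3 + 0.935*y^2 + 3.9452*y - 1.6905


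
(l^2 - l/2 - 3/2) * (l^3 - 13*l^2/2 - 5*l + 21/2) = l^5 - 7*l^4 - 13*l^3/4 + 91*l^2/4 + 9*l/4 - 63/4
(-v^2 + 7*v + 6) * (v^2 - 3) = -v^4 + 7*v^3 + 9*v^2 - 21*v - 18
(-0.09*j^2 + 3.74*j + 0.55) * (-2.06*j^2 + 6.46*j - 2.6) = 0.1854*j^4 - 8.2858*j^3 + 23.2614*j^2 - 6.171*j - 1.43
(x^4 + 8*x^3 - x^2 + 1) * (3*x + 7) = 3*x^5 + 31*x^4 + 53*x^3 - 7*x^2 + 3*x + 7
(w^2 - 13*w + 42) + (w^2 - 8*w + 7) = 2*w^2 - 21*w + 49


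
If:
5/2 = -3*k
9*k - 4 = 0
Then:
No Solution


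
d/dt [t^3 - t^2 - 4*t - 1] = 3*t^2 - 2*t - 4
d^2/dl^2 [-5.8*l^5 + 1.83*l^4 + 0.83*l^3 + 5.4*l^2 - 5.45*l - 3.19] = -116.0*l^3 + 21.96*l^2 + 4.98*l + 10.8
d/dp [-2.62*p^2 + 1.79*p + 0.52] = 1.79 - 5.24*p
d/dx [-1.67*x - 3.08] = -1.67000000000000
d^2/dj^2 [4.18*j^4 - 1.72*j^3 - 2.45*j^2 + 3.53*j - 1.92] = 50.16*j^2 - 10.32*j - 4.9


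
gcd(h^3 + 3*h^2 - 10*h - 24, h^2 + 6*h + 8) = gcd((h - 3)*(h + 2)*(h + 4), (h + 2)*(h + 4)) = h^2 + 6*h + 8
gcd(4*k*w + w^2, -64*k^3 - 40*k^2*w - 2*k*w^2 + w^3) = 4*k + w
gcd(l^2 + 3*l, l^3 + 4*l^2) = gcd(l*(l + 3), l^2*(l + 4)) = l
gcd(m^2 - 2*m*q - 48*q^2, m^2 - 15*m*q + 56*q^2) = -m + 8*q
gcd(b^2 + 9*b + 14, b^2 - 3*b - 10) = b + 2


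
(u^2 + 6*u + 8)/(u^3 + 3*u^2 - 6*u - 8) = (u + 2)/(u^2 - u - 2)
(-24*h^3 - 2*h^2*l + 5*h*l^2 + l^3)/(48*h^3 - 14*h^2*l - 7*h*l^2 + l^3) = (-4*h - l)/(8*h - l)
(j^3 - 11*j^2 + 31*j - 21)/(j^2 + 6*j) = (j^3 - 11*j^2 + 31*j - 21)/(j*(j + 6))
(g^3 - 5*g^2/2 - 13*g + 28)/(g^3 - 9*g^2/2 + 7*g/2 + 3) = (2*g^2 - g - 28)/(2*g^2 - 5*g - 3)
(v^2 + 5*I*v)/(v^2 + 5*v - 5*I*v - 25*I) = v*(v + 5*I)/(v^2 + 5*v*(1 - I) - 25*I)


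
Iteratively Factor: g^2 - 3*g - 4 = (g - 4)*(g + 1)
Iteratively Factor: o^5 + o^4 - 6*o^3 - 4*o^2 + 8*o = (o - 1)*(o^4 + 2*o^3 - 4*o^2 - 8*o) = (o - 2)*(o - 1)*(o^3 + 4*o^2 + 4*o) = (o - 2)*(o - 1)*(o + 2)*(o^2 + 2*o) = o*(o - 2)*(o - 1)*(o + 2)*(o + 2)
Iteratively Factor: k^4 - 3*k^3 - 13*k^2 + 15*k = (k)*(k^3 - 3*k^2 - 13*k + 15) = k*(k - 5)*(k^2 + 2*k - 3) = k*(k - 5)*(k - 1)*(k + 3)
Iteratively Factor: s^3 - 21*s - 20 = (s - 5)*(s^2 + 5*s + 4) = (s - 5)*(s + 1)*(s + 4)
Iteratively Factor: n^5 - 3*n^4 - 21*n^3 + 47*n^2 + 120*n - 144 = (n - 4)*(n^4 + n^3 - 17*n^2 - 21*n + 36) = (n - 4)*(n + 3)*(n^3 - 2*n^2 - 11*n + 12) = (n - 4)*(n + 3)^2*(n^2 - 5*n + 4) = (n - 4)^2*(n + 3)^2*(n - 1)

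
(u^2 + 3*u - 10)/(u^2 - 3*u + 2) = (u + 5)/(u - 1)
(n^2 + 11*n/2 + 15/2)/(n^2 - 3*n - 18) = (n + 5/2)/(n - 6)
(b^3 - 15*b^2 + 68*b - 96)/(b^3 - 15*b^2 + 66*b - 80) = (b^2 - 7*b + 12)/(b^2 - 7*b + 10)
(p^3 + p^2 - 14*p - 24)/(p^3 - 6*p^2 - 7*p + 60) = (p + 2)/(p - 5)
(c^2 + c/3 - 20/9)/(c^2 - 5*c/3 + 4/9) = (3*c + 5)/(3*c - 1)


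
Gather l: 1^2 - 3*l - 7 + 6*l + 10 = 3*l + 4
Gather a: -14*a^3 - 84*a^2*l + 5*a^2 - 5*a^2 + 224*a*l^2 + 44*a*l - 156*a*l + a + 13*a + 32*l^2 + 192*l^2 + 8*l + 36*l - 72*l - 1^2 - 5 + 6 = -14*a^3 - 84*a^2*l + a*(224*l^2 - 112*l + 14) + 224*l^2 - 28*l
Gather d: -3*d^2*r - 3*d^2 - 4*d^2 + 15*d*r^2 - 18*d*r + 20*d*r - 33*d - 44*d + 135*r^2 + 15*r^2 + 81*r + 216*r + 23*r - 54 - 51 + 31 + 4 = d^2*(-3*r - 7) + d*(15*r^2 + 2*r - 77) + 150*r^2 + 320*r - 70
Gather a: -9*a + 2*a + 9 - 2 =7 - 7*a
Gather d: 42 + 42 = 84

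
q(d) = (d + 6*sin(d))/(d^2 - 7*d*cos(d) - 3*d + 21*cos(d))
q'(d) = (d + 6*sin(d))*(-7*d*sin(d) - 2*d + 21*sin(d) + 7*cos(d) + 3)/(d^2 - 7*d*cos(d) - 3*d + 21*cos(d))^2 + (6*cos(d) + 1)/(d^2 - 7*d*cos(d) - 3*d + 21*cos(d)) = ((d + 6*sin(d))*(-7*d*sin(d) - 2*d + 21*sin(d) + 7*cos(d) + 3) + (6*cos(d) + 1)*(d^2 - 7*d*cos(d) - 3*d + 21*cos(d)))/((d - 3)^2*(d - 7*cos(d))^2)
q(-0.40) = -0.12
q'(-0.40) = 0.28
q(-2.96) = 0.17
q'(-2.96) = 0.25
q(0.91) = 0.80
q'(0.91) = 2.58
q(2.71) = -1.98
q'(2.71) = -4.29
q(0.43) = 0.19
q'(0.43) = 0.63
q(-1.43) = -0.69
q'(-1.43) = 1.71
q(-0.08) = -0.03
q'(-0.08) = 0.31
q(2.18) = -1.40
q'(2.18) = 0.30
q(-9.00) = -0.36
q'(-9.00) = 0.09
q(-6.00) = -0.04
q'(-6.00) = 0.05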